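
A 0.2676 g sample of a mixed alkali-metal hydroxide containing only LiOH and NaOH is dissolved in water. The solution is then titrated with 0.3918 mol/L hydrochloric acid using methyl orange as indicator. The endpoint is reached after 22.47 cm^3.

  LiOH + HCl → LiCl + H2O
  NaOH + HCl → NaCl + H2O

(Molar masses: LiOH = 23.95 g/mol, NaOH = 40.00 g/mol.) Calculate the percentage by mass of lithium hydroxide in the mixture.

n(HCl) = 0.02247 × 0.3918 = 8.804 × 10^-3 mol
Let x = n(LiOH), y = n(NaOH).
Titrant: 1x + 1y = 8.804 × 10^-3;  mass: 23.95x + 40.00y = 0.2676
Solving, x = 5.268 × 10^-3 mol, y = 3.536 × 10^-3 mol
mass of LiOH = 5.268 × 10^-3 × 23.95 = 0.1262 g
% LiOH = 0.1262 / 0.2676 × 100 = 47.15 %

47.15 %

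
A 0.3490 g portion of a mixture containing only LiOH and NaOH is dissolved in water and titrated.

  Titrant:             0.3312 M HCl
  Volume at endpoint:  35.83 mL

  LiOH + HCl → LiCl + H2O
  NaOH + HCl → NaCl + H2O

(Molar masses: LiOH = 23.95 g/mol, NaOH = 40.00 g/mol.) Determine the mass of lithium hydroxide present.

0.1875 g

n(HCl) = 0.03583 × 0.3312 = 0.01187 mol
Let x = n(LiOH), y = n(NaOH).
Titrant: 1x + 1y = 0.01187;  mass: 23.95x + 40.00y = 0.3490
Solving, x = 7.830 × 10^-3 mol, y = 4.037 × 10^-3 mol
mass of LiOH = 7.830 × 10^-3 × 23.95 = 0.1875 g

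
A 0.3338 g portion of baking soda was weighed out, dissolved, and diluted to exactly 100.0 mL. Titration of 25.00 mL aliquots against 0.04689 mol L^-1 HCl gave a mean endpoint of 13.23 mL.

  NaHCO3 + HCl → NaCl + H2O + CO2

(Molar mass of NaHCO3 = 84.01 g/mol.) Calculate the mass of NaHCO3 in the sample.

0.2085 g

n(HCl) per titration = 0.01323 × 0.04689 = 6.204 × 10^-4 mol
n(NaHCO3) in each aliquot = 6.204 × 10^-4 mol (1:1 ratio)
n(NaHCO3) in the whole flask = 6.204 × 10^-4 × 100.0/25.00 = 2.481 × 10^-3 mol
mass of NaHCO3 = 2.481 × 10^-3 × 84.01 = 0.2085 g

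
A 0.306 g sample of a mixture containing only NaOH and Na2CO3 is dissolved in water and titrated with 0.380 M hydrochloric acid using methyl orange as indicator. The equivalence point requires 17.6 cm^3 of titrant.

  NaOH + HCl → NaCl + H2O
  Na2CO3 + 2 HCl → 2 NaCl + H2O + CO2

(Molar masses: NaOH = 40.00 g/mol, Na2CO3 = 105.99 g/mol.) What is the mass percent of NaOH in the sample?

n(HCl) = 0.0176 × 0.380 = 6.69 × 10^-3 mol
Let x = n(NaOH), y = n(Na2CO3).
Titrant: 1x + 2y = 6.69 × 10^-3;  mass: 40.00x + 105.99y = 0.306
Solving, x = 3.73 × 10^-3 mol, y = 1.48 × 10^-3 mol
mass of NaOH = 3.73 × 10^-3 × 40.00 = 0.149 g
% NaOH = 0.149 / 0.306 × 100 = 48.7 %

48.7 %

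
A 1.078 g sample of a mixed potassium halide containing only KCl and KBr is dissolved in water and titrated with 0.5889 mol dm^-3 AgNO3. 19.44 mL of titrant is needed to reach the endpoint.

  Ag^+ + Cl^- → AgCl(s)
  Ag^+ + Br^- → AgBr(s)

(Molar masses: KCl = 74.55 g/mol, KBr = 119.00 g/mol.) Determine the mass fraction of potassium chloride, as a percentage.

n(AgNO3) = 0.01944 × 0.5889 = 0.01145 mol
Let x = n(KCl), y = n(KBr).
Titrant: 1x + 1y = 0.01145;  mass: 74.55x + 119.00y = 1.078
Solving, x = 6.397 × 10^-3 mol, y = 5.051 × 10^-3 mol
mass of KCl = 6.397 × 10^-3 × 74.55 = 0.4769 g
% KCl = 0.4769 / 1.078 × 100 = 44.24 %

44.24 %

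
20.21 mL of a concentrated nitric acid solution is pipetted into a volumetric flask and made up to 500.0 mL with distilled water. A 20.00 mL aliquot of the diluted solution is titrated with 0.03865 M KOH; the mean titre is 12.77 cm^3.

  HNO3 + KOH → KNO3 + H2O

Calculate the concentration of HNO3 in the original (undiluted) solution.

0.6105 M

n(KOH) = 0.01277 × 0.03865 = 4.936 × 10^-4 mol
n(HNO3) in the aliquot = 4.936 × 10^-4 mol (1:1 ratio)
[HNO3]_dilute = 4.936 × 10^-4 / 0.02000 = 0.02468 mol/L
Dilution factor = 500.0 / 20.21 = 24.74
[HNO3]_stock = 0.02468 × 24.74 = 0.6105 mol/L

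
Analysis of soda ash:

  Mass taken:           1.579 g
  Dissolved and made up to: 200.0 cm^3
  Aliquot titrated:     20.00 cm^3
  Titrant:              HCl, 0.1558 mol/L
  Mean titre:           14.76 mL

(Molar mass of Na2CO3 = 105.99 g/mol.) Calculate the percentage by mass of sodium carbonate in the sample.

Na2CO3 + 2 HCl → 2 NaCl + H2O + CO2
n(HCl) per titration = 0.01476 × 0.1558 = 2.300 × 10^-3 mol
From the 1:2 ratio, n(Na2CO3) in each aliquot = 1/2 × 2.300 × 10^-3 = 1.150 × 10^-3 mol
n(Na2CO3) in the whole flask = 1.150 × 10^-3 × 200.0/20.00 = 0.01150 mol
mass of Na2CO3 = 0.01150 × 105.99 = 1.219 g
% Na2CO3 = 1.219 / 1.579 × 100 = 77.18 %

77.18 %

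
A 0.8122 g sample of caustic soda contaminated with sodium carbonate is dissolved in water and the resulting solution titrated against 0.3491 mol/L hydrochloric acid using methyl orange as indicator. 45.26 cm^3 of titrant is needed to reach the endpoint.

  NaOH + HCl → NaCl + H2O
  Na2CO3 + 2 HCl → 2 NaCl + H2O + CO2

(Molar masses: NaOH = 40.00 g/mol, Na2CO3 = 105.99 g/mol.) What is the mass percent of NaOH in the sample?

n(HCl) = 0.04526 × 0.3491 = 0.01580 mol
Let x = n(NaOH), y = n(Na2CO3).
Titrant: 1x + 2y = 0.01580;  mass: 40.00x + 105.99y = 0.8122
Solving, x = 1.934 × 10^-3 mol, y = 6.933 × 10^-3 mol
mass of NaOH = 1.934 × 10^-3 × 40.00 = 0.07737 g
% NaOH = 0.07737 / 0.8122 × 100 = 9.526 %

9.526 %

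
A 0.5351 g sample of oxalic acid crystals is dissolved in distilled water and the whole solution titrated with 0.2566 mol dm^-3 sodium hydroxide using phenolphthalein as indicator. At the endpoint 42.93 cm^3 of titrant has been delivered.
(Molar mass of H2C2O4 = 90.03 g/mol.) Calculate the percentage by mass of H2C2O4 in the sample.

H2C2O4 + 2 NaOH → Na2C2O4 + 2 H2O
n(NaOH) = 0.04293 L × 0.2566 mol/L = 0.01102 mol
From the 1:2 ratio, n(H2C2O4) = 1/2 × 0.01102 = 5.508 × 10^-3 mol
mass of H2C2O4 = 5.508 × 10^-3 × 90.03 g/mol = 0.4959 g
% H2C2O4 = 0.4959 / 0.5351 × 100 = 92.67 %

92.67 %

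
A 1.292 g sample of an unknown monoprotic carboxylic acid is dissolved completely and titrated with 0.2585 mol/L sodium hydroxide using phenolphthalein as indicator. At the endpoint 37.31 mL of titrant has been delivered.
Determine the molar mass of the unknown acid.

134.0 g/mol

n(NaOH) = 0.03731 L × 0.2585 mol/L = 9.645 × 10^-3 mol
n(HA) = 9.645 × 10^-3 mol (1:1 ratio)
M = m / n = 1.292 g / 9.645 × 10^-3 mol = 134.0 g/mol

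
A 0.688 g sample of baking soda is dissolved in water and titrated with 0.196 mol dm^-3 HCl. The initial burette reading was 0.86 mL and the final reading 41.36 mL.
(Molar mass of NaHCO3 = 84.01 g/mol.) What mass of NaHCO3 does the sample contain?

NaHCO3 + HCl → NaCl + H2O + CO2
n(HCl) = 0.0405 L × 0.196 mol/L = 7.94 × 10^-3 mol
n(NaHCO3) = 7.94 × 10^-3 mol (1:1 ratio)
mass of NaHCO3 = 7.94 × 10^-3 × 84.01 g/mol = 0.667 g

0.667 g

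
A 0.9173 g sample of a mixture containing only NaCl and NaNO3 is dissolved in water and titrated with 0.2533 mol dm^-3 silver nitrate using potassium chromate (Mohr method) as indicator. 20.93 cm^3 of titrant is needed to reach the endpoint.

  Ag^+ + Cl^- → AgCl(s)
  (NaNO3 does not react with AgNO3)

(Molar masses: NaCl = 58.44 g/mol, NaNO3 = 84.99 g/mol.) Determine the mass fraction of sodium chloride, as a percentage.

n(AgNO3) = 0.02093 × 0.2533 = 5.302 × 10^-3 mol
Let x = n(NaCl), y = n(NaNO3).
Titrant: 1x = 5.302 × 10^-3;  mass: 58.44x + 84.99y = 0.9173
Solving, x = 5.302 × 10^-3 mol, y = 7.148 × 10^-3 mol
mass of NaCl = 5.302 × 10^-3 × 58.44 = 0.3098 g
% NaCl = 0.3098 / 0.9173 × 100 = 33.78 %

33.78 %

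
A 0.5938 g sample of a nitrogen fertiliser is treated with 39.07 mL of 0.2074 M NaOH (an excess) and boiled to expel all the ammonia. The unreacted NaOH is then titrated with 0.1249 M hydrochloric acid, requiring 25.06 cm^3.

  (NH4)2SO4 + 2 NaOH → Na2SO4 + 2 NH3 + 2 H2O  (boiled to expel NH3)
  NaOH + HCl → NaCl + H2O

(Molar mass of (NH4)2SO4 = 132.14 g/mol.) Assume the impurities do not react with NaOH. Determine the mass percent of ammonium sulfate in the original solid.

n(NaOH) added = 0.03907 × 0.2074 = 8.103 × 10^-3 mol
n(HCl) used in back-titration = 0.02506 × 0.1249 = 3.130 × 10^-3 mol
n(NaOH) left over = 3.130 × 10^-3 mol (1:1 ratio)
n(NaOH) consumed by analyte = 8.103 × 10^-3 − 3.130 × 10^-3 = 4.973 × 10^-3 mol
From the 1:2 ratio, n((NH4)2SO4) = 1/2 × 4.973 × 10^-3 = 2.487 × 10^-3 mol
mass of (NH4)2SO4 = 2.487 × 10^-3 × 132.14 = 0.3286 g
% (NH4)2SO4 = 0.3286 / 0.5938 × 100 = 55.33 %

55.33 %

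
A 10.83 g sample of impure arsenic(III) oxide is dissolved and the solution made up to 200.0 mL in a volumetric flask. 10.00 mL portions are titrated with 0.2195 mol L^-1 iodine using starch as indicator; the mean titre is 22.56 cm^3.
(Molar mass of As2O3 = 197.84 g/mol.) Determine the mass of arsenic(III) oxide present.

As2O3 + 2 I2 + 2 H2O → As2O5 + 4 HI
n(I2) per titration = 0.02256 × 0.2195 = 4.952 × 10^-3 mol
From the 1:2 ratio, n(As2O3) in each aliquot = 1/2 × 4.952 × 10^-3 = 2.476 × 10^-3 mol
n(As2O3) in the whole flask = 2.476 × 10^-3 × 200.0/10.00 = 0.04952 mol
mass of As2O3 = 0.04952 × 197.84 = 9.797 g

9.797 g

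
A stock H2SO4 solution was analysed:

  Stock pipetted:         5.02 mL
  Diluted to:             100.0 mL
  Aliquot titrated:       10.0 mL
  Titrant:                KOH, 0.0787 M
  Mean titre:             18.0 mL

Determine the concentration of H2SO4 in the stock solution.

1.41 M

H2SO4 + 2 KOH → K2SO4 + 2 H2O
n(KOH) = 0.0180 × 0.0787 = 1.42 × 10^-3 mol
From the 1:2 ratio, n(H2SO4) in the aliquot = 1/2 × 1.42 × 10^-3 = 7.08 × 10^-4 mol
[H2SO4]_dilute = 7.08 × 10^-4 / 0.0100 = 0.0708 mol/L
Dilution factor = 100.0 / 5.02 = 19.92
[H2SO4]_stock = 0.0708 × 19.92 = 1.41 mol/L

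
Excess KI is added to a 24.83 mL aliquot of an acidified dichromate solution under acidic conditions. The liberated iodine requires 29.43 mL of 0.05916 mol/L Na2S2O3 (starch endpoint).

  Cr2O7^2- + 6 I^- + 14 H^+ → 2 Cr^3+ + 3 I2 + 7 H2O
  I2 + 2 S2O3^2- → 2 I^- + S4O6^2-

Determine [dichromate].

n(S2O3^2-) = 0.02943 × 0.05916 = 1.741 × 10^-3 mol
n(I2) = n(S2O3^2-)/2 = 8.705 × 10^-4 mol
From the 1:3 ratio, n(Cr2O7^2-) in the aliquot = 1/3 × 8.705 × 10^-4 = 2.902 × 10^-4 mol
[Cr2O7^2-] = 2.902 × 10^-4 / 0.02483 = 0.01169 mol/L

0.01169 mol/L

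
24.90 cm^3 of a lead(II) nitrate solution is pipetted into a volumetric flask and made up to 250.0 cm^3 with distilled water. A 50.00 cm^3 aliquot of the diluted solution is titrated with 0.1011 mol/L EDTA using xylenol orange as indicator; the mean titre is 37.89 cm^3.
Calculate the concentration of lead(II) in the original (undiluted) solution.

0.7692 mol/L

Pb^2+ + EDTA^4- → [Pb(EDTA)]^2-
n(EDTA) = 0.03789 × 0.1011 = 3.831 × 10^-3 mol
n(Pb2+) in the aliquot = 3.831 × 10^-3 mol (1:1 ratio)
[Pb2+]_dilute = 3.831 × 10^-3 / 0.05000 = 0.07661 mol/L
Dilution factor = 250.0 / 24.90 = 10.04
[Pb2+]_stock = 0.07661 × 10.04 = 0.7692 mol/L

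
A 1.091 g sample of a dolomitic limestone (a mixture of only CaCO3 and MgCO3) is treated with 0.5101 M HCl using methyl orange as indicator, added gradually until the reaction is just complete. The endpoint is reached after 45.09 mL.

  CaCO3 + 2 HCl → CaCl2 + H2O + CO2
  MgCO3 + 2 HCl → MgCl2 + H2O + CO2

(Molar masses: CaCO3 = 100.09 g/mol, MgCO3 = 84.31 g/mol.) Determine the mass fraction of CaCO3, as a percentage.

n(HCl) = 0.04509 × 0.5101 = 0.02300 mol
Let x = n(CaCO3), y = n(MgCO3).
Titrant: 2x + 2y = 0.02300;  mass: 100.09x + 84.31y = 1.091
Solving, x = 7.694 × 10^-3 mol, y = 3.806 × 10^-3 mol
mass of CaCO3 = 7.694 × 10^-3 × 100.09 = 0.7701 g
% CaCO3 = 0.7701 / 1.091 × 100 = 70.59 %

70.59 %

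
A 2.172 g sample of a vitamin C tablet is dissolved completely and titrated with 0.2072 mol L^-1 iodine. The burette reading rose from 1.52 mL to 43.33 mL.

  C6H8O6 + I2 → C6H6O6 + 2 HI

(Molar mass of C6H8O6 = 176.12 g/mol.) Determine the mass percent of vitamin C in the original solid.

n(I2) = 0.04181 L × 0.2072 mol/L = 8.663 × 10^-3 mol
n(C6H8O6) = 8.663 × 10^-3 mol (1:1 ratio)
mass of C6H8O6 = 8.663 × 10^-3 × 176.12 g/mol = 1.526 g
% C6H8O6 = 1.526 / 2.172 × 100 = 70.25 %

70.25 %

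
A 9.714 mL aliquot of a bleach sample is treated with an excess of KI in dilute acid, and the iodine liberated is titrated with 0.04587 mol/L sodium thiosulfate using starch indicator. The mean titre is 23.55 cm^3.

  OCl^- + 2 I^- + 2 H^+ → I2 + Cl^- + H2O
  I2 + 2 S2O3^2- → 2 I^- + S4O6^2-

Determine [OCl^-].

0.05560 mol/L

n(S2O3^2-) = 0.02355 × 0.04587 = 1.080 × 10^-3 mol
n(I2) = n(S2O3^2-)/2 = 5.401 × 10^-4 mol
n(OCl^-) in the aliquot = 5.401 × 10^-4 mol (1:1 ratio)
[OCl^-] = 5.401 × 10^-4 / 0.009714 = 0.05560 mol/L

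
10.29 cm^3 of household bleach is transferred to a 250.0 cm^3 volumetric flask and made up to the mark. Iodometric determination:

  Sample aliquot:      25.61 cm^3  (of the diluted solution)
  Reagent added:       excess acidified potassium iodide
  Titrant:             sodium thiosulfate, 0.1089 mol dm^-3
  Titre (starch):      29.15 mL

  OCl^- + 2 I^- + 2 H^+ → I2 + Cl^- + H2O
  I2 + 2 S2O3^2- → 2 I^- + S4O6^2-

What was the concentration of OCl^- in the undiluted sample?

n(S2O3^2-) = 0.02915 × 0.1089 = 3.174 × 10^-3 mol
n(I2) = n(S2O3^2-)/2 = 1.587 × 10^-3 mol
n(OCl^-) in the aliquot = 1.587 × 10^-3 mol (1:1 ratio)
[OCl^-]_dilute = 1.587 × 10^-3 / 0.02561 = 0.06198 mol/L
[OCl^-]_original = 0.06198 × 250.0/10.29 = 1.506 mol/L

1.506 mol/L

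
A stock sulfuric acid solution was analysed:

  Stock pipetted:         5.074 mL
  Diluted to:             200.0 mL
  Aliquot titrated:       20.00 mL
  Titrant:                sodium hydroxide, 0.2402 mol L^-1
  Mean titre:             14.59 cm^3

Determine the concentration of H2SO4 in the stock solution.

3.453 mol/L

H2SO4 + 2 NaOH → Na2SO4 + 2 H2O
n(NaOH) = 0.01459 × 0.2402 = 3.505 × 10^-3 mol
From the 1:2 ratio, n(H2SO4) in the aliquot = 1/2 × 3.505 × 10^-3 = 1.752 × 10^-3 mol
[H2SO4]_dilute = 1.752 × 10^-3 / 0.02000 = 0.08761 mol/L
Dilution factor = 200.0 / 5.074 = 39.42
[H2SO4]_stock = 0.08761 × 39.42 = 3.453 mol/L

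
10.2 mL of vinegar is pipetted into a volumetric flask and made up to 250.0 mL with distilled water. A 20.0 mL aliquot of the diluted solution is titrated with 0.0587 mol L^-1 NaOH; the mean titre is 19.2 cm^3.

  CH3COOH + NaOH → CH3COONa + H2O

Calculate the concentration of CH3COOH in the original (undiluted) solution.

n(NaOH) = 0.0192 × 0.0587 = 1.13 × 10^-3 mol
n(CH3COOH) in the aliquot = 1.13 × 10^-3 mol (1:1 ratio)
[CH3COOH]_dilute = 1.13 × 10^-3 / 0.0200 = 0.0564 mol/L
Dilution factor = 250.0 / 10.2 = 24.51
[CH3COOH]_stock = 0.0564 × 24.51 = 1.38 mol/L

1.38 mol/L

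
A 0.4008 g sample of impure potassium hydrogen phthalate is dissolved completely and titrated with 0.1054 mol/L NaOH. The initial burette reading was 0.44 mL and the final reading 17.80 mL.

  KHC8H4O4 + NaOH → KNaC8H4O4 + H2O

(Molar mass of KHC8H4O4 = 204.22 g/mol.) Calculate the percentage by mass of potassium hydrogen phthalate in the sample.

n(NaOH) = 0.01736 L × 0.1054 mol/L = 1.830 × 10^-3 mol
n(KHC8H4O4) = 1.830 × 10^-3 mol (1:1 ratio)
mass of KHC8H4O4 = 1.830 × 10^-3 × 204.22 g/mol = 0.3737 g
% KHC8H4O4 = 0.3737 / 0.4008 × 100 = 93.23 %

93.23 %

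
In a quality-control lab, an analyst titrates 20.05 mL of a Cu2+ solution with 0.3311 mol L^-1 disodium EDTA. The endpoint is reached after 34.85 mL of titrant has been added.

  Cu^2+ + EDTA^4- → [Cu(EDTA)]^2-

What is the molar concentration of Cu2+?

0.5755 mol/L

n(EDTA) = 0.03485 L × 0.3311 mol/L = 0.01154 mol
n(Cu2+) = 0.01154 mol (1:1 mole ratio)
[Cu2+] = 0.01154 mol / 0.02005 L = 0.5755 mol/L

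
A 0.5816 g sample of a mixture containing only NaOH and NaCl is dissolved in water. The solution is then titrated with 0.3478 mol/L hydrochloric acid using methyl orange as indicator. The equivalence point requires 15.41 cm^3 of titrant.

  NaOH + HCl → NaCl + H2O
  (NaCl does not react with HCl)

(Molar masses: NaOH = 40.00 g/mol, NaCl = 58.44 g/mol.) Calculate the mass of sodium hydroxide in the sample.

0.2144 g

n(HCl) = 0.01541 × 0.3478 = 5.360 × 10^-3 mol
Let x = n(NaOH), y = n(NaCl).
Titrant: 1x = 5.360 × 10^-3;  mass: 40.00x + 58.44y = 0.5816
Solving, x = 5.360 × 10^-3 mol, y = 6.284 × 10^-3 mol
mass of NaOH = 5.360 × 10^-3 × 40.00 = 0.2144 g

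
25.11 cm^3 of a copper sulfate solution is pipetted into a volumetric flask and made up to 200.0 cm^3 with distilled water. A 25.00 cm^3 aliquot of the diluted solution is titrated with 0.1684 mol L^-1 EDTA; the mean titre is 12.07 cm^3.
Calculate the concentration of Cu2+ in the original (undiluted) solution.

0.6476 mol/L

Cu^2+ + EDTA^4- → [Cu(EDTA)]^2-
n(EDTA) = 0.01207 × 0.1684 = 2.033 × 10^-3 mol
n(Cu2+) in the aliquot = 2.033 × 10^-3 mol (1:1 ratio)
[Cu2+]_dilute = 2.033 × 10^-3 / 0.02500 = 0.08130 mol/L
Dilution factor = 200.0 / 25.11 = 7.965
[Cu2+]_stock = 0.08130 × 7.965 = 0.6476 mol/L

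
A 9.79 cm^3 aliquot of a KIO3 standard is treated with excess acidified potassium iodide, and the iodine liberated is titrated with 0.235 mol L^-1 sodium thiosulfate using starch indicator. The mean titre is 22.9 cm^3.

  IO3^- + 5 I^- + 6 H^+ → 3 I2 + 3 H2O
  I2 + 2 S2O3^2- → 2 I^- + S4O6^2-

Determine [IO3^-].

0.0916 mol/L

n(S2O3^2-) = 0.0229 × 0.235 = 5.38 × 10^-3 mol
n(I2) = n(S2O3^2-)/2 = 2.69 × 10^-3 mol
From the 1:3 ratio, n(IO3^-) in the aliquot = 1/3 × 2.69 × 10^-3 = 8.97 × 10^-4 mol
[IO3^-] = 8.97 × 10^-4 / 0.00979 = 0.0916 mol/L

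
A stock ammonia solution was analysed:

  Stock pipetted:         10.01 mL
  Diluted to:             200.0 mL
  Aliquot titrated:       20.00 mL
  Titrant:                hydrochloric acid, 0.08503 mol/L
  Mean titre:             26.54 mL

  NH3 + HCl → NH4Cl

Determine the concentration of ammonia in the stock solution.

2.254 mol/L

n(HCl) = 0.02654 × 0.08503 = 2.257 × 10^-3 mol
n(NH3) in the aliquot = 2.257 × 10^-3 mol (1:1 ratio)
[NH3]_dilute = 2.257 × 10^-3 / 0.02000 = 0.1128 mol/L
Dilution factor = 200.0 / 10.01 = 19.98
[NH3]_stock = 0.1128 × 19.98 = 2.254 mol/L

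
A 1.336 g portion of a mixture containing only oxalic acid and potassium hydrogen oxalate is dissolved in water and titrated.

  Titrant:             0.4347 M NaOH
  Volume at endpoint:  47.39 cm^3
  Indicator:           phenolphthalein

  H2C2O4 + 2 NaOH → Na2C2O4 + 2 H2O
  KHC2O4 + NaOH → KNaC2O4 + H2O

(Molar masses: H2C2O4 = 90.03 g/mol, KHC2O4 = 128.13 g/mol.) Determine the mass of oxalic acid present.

n(NaOH) = 0.04739 × 0.4347 = 0.02060 mol
Let x = n(H2C2O4), y = n(KHC2O4).
Titrant: 2x + 1y = 0.02060;  mass: 90.03x + 128.13y = 1.336
Solving, x = 7.842 × 10^-3 mol, y = 4.917 × 10^-3 mol
mass of H2C2O4 = 7.842 × 10^-3 × 90.03 = 0.7060 g

0.7060 g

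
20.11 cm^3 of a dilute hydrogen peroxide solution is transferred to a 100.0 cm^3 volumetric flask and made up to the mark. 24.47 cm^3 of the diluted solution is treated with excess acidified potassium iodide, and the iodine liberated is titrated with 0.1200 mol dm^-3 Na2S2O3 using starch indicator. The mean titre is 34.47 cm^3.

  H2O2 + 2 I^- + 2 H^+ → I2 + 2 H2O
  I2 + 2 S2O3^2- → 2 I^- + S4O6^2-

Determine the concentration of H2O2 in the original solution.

0.4203 mol/L

n(S2O3^2-) = 0.03447 × 0.1200 = 4.136 × 10^-3 mol
n(I2) = n(S2O3^2-)/2 = 2.068 × 10^-3 mol
n(H2O2) in the aliquot = 2.068 × 10^-3 mol (1:1 ratio)
[H2O2]_dilute = 2.068 × 10^-3 / 0.02447 = 0.08452 mol/L
[H2O2]_original = 0.08452 × 100.0/20.11 = 0.4203 mol/L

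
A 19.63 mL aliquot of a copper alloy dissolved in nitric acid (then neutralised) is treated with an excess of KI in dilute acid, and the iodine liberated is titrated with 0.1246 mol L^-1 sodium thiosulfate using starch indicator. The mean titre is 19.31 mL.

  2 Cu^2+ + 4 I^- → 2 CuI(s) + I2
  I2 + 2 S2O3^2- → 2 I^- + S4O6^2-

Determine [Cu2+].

n(S2O3^2-) = 0.01931 × 0.1246 = 2.406 × 10^-3 mol
n(I2) = n(S2O3^2-)/2 = 1.203 × 10^-3 mol
From the 2:1 ratio, n(Cu2+) in the aliquot = 2/1 × 1.203 × 10^-3 = 2.406 × 10^-3 mol
[Cu2+] = 2.406 × 10^-3 / 0.01963 = 0.1226 mol/L

0.1226 mol/L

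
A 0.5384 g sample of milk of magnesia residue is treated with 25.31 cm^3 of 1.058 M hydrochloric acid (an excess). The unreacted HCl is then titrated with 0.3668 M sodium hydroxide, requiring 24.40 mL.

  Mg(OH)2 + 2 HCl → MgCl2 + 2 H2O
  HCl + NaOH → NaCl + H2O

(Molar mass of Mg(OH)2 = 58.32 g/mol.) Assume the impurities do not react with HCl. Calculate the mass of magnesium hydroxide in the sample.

n(HCl) added = 0.02531 × 1.058 = 0.02678 mol
n(NaOH) used in back-titration = 0.02440 × 0.3668 = 8.950 × 10^-3 mol
n(HCl) left over = 8.950 × 10^-3 mol (1:1 ratio)
n(HCl) consumed by analyte = 0.02678 − 8.950 × 10^-3 = 0.01783 mol
From the 1:2 ratio, n(Mg(OH)2) = 1/2 × 0.01783 = 8.914 × 10^-3 mol
mass of Mg(OH)2 = 8.914 × 10^-3 × 58.32 = 0.5199 g

0.5199 g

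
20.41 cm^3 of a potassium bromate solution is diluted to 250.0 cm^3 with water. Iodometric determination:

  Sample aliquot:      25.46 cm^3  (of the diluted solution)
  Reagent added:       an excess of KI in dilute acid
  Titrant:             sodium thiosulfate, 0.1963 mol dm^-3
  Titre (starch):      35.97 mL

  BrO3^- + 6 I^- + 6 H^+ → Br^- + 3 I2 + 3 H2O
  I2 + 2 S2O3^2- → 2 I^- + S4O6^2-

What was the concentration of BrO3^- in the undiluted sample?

0.5662 mol/L

n(S2O3^2-) = 0.03597 × 0.1963 = 7.061 × 10^-3 mol
n(I2) = n(S2O3^2-)/2 = 3.530 × 10^-3 mol
From the 1:3 ratio, n(BrO3^-) in the aliquot = 1/3 × 3.530 × 10^-3 = 1.177 × 10^-3 mol
[BrO3^-]_dilute = 1.177 × 10^-3 / 0.02546 = 0.04622 mol/L
[BrO3^-]_original = 0.04622 × 250.0/20.41 = 0.5662 mol/L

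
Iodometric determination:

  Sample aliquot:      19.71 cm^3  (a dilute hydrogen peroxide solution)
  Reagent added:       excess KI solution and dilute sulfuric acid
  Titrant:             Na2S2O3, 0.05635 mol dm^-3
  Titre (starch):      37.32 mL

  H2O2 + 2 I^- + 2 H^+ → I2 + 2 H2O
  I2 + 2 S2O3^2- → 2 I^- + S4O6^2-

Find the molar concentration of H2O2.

0.05335 mol/L

n(S2O3^2-) = 0.03732 × 0.05635 = 2.103 × 10^-3 mol
n(I2) = n(S2O3^2-)/2 = 1.051 × 10^-3 mol
n(H2O2) in the aliquot = 1.051 × 10^-3 mol (1:1 ratio)
[H2O2] = 1.051 × 10^-3 / 0.01971 = 0.05335 mol/L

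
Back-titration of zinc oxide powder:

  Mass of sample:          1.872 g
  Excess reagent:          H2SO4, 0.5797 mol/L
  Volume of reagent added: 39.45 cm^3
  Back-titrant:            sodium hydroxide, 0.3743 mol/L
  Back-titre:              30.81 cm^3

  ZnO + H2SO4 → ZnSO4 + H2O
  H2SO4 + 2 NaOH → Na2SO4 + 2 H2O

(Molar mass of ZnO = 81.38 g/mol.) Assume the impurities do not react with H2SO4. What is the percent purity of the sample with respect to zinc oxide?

74.35 %

n(H2SO4) added = 0.03945 × 0.5797 = 0.02287 mol
n(NaOH) used in back-titration = 0.03081 × 0.3743 = 0.01153 mol
From the 1:2 ratio, n(H2SO4) left over = 1/2 × 0.01153 = 5.766 × 10^-3 mol
n(H2SO4) consumed by analyte = 0.02287 − 5.766 × 10^-3 = 0.01710 mol
n(ZnO) = 0.01710 mol (1:1 ratio)
mass of ZnO = 0.01710 × 81.38 = 1.392 g
% ZnO = 1.392 / 1.872 × 100 = 74.35 %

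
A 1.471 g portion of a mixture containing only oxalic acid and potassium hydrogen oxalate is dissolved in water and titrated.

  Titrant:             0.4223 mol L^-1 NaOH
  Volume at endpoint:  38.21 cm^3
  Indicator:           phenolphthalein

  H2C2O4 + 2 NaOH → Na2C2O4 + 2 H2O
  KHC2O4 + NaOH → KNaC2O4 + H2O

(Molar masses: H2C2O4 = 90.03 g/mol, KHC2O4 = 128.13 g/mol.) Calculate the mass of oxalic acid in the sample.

n(NaOH) = 0.03821 × 0.4223 = 0.01614 mol
Let x = n(H2C2O4), y = n(KHC2O4).
Titrant: 2x + 1y = 0.01614;  mass: 90.03x + 128.13y = 1.471
Solving, x = 3.588 × 10^-3 mol, y = 8.959 × 10^-3 mol
mass of H2C2O4 = 3.588 × 10^-3 × 90.03 = 0.3231 g

0.3231 g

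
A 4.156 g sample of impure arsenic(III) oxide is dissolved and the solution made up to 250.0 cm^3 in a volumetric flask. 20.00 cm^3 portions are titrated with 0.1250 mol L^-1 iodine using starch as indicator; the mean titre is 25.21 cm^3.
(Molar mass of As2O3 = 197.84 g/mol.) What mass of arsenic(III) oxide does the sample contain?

As2O3 + 2 I2 + 2 H2O → As2O5 + 4 HI
n(I2) per titration = 0.02521 × 0.1250 = 3.151 × 10^-3 mol
From the 1:2 ratio, n(As2O3) in each aliquot = 1/2 × 3.151 × 10^-3 = 1.576 × 10^-3 mol
n(As2O3) in the whole flask = 1.576 × 10^-3 × 250.0/20.00 = 0.01970 mol
mass of As2O3 = 0.01970 × 197.84 = 3.897 g

3.897 g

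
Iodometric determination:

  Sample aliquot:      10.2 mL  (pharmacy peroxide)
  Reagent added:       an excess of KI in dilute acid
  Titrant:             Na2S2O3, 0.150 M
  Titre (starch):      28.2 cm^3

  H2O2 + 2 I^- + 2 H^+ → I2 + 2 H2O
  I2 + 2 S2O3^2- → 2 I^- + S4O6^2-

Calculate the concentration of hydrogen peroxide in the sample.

n(S2O3^2-) = 0.0282 × 0.150 = 4.23 × 10^-3 mol
n(I2) = n(S2O3^2-)/2 = 2.11 × 10^-3 mol
n(H2O2) in the aliquot = 2.11 × 10^-3 mol (1:1 ratio)
[H2O2] = 2.11 × 10^-3 / 0.0102 = 0.207 mol/L

0.207 M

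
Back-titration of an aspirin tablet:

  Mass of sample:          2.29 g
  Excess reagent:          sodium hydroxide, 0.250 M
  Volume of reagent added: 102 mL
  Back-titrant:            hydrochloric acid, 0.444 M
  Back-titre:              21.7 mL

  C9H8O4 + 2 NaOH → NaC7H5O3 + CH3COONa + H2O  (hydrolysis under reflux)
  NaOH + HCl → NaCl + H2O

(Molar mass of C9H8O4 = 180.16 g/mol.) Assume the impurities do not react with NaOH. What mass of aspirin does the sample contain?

1.43 g

n(NaOH) added = 0.102 × 0.250 = 0.0255 mol
n(HCl) used in back-titration = 0.0217 × 0.444 = 9.63 × 10^-3 mol
n(NaOH) left over = 9.63 × 10^-3 mol (1:1 ratio)
n(NaOH) consumed by analyte = 0.0255 − 9.63 × 10^-3 = 0.0159 mol
From the 1:2 ratio, n(C9H8O4) = 1/2 × 0.0159 = 7.93 × 10^-3 mol
mass of C9H8O4 = 7.93 × 10^-3 × 180.16 = 1.43 g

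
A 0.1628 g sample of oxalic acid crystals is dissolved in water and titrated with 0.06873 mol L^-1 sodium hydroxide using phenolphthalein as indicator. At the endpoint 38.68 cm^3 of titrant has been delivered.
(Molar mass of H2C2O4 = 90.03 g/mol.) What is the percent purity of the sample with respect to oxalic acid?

73.51 %

H2C2O4 + 2 NaOH → Na2C2O4 + 2 H2O
n(NaOH) = 0.03868 L × 0.06873 mol/L = 2.658 × 10^-3 mol
From the 1:2 ratio, n(H2C2O4) = 1/2 × 2.658 × 10^-3 = 1.329 × 10^-3 mol
mass of H2C2O4 = 1.329 × 10^-3 × 90.03 g/mol = 0.1197 g
% H2C2O4 = 0.1197 / 0.1628 × 100 = 73.51 %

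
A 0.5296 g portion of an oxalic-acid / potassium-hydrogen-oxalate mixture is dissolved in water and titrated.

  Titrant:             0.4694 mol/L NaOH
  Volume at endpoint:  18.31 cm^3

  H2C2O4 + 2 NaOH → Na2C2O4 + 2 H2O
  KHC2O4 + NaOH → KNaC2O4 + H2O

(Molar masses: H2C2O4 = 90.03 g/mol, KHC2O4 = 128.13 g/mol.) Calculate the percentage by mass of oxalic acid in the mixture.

n(NaOH) = 0.01831 × 0.4694 = 8.595 × 10^-3 mol
Let x = n(H2C2O4), y = n(KHC2O4).
Titrant: 2x + 1y = 8.595 × 10^-3;  mass: 90.03x + 128.13y = 0.5296
Solving, x = 3.439 × 10^-3 mol, y = 1.717 × 10^-3 mol
mass of H2C2O4 = 3.439 × 10^-3 × 90.03 = 0.3096 g
% H2C2O4 = 0.3096 / 0.5296 × 100 = 58.46 %

58.46 %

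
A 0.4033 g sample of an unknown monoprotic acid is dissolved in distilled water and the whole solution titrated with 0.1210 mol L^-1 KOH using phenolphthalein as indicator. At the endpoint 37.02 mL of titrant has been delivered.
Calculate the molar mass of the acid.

n(KOH) = 0.03702 L × 0.1210 mol/L = 4.479 × 10^-3 mol
n(HA) = 4.479 × 10^-3 mol (1:1 ratio)
M = m / n = 0.4033 g / 4.479 × 10^-3 mol = 90.03 g/mol

90.03 g/mol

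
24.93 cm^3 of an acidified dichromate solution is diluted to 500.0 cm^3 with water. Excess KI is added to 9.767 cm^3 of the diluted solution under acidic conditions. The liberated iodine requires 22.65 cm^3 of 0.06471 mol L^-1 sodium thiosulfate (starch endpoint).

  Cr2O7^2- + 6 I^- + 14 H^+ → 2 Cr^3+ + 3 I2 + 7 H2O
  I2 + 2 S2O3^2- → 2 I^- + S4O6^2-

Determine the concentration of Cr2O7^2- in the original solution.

0.5016 mol/L

n(S2O3^2-) = 0.02265 × 0.06471 = 1.466 × 10^-3 mol
n(I2) = n(S2O3^2-)/2 = 7.328 × 10^-4 mol
From the 1:3 ratio, n(Cr2O7^2-) in the aliquot = 1/3 × 7.328 × 10^-4 = 2.443 × 10^-4 mol
[Cr2O7^2-]_dilute = 2.443 × 10^-4 / 0.009767 = 0.02501 mol/L
[Cr2O7^2-]_original = 0.02501 × 500.0/24.93 = 0.5016 mol/L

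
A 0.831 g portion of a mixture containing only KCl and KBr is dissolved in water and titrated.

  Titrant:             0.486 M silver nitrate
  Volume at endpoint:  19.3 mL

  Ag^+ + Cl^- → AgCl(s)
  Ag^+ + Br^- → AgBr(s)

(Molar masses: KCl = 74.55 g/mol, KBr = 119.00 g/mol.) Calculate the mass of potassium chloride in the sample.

n(AgNO3) = 0.0193 × 0.486 = 9.38 × 10^-3 mol
Let x = n(KCl), y = n(KBr).
Titrant: 1x + 1y = 9.38 × 10^-3;  mass: 74.55x + 119.00y = 0.831
Solving, x = 6.42 × 10^-3 mol, y = 2.96 × 10^-3 mol
mass of KCl = 6.42 × 10^-3 × 74.55 = 0.478 g

0.478 g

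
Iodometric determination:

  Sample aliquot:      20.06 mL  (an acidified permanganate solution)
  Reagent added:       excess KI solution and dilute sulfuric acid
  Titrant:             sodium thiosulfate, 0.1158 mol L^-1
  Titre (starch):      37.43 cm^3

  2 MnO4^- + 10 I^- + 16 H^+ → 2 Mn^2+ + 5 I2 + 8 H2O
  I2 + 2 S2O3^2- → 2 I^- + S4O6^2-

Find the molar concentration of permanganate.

n(S2O3^2-) = 0.03743 × 0.1158 = 4.334 × 10^-3 mol
n(I2) = n(S2O3^2-)/2 = 2.167 × 10^-3 mol
From the 2:5 ratio, n(MnO4^-) in the aliquot = 2/5 × 2.167 × 10^-3 = 8.669 × 10^-4 mol
[MnO4^-] = 8.669 × 10^-4 / 0.02006 = 0.04321 mol/L

0.04321 mol/L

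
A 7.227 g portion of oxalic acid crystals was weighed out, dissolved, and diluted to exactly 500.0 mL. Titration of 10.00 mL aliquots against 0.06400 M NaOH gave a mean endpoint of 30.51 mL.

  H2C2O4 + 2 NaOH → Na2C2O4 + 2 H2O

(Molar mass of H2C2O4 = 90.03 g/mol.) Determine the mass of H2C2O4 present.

n(NaOH) per titration = 0.03051 × 0.06400 = 1.953 × 10^-3 mol
From the 1:2 ratio, n(H2C2O4) in each aliquot = 1/2 × 1.953 × 10^-3 = 9.763 × 10^-4 mol
n(H2C2O4) in the whole flask = 9.763 × 10^-4 × 500.0/10.00 = 0.04882 mol
mass of H2C2O4 = 0.04882 × 90.03 = 4.395 g

4.395 g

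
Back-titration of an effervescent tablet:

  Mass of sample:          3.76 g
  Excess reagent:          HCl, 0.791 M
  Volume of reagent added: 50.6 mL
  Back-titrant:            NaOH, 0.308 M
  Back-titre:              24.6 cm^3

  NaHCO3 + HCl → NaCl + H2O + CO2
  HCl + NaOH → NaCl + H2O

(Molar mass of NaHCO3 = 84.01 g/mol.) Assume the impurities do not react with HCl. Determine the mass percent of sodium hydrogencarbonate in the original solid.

n(HCl) added = 0.0506 × 0.791 = 0.0400 mol
n(NaOH) used in back-titration = 0.0246 × 0.308 = 7.58 × 10^-3 mol
n(HCl) left over = 7.58 × 10^-3 mol (1:1 ratio)
n(HCl) consumed by analyte = 0.0400 − 7.58 × 10^-3 = 0.0324 mol
n(NaHCO3) = 0.0324 mol (1:1 ratio)
mass of NaHCO3 = 0.0324 × 84.01 = 2.73 g
% NaHCO3 = 2.73 / 3.76 × 100 = 72.5 %

72.5 %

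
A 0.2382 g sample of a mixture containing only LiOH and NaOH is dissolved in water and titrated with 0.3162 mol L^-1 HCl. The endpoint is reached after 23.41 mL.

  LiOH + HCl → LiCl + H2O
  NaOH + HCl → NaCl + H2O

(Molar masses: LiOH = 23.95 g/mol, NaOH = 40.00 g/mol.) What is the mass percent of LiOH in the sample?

36.27 %

n(HCl) = 0.02341 × 0.3162 = 7.402 × 10^-3 mol
Let x = n(LiOH), y = n(NaOH).
Titrant: 1x + 1y = 7.402 × 10^-3;  mass: 23.95x + 40.00y = 0.2382
Solving, x = 3.607 × 10^-3 mol, y = 3.795 × 10^-3 mol
mass of LiOH = 3.607 × 10^-3 × 23.95 = 0.08638 g
% LiOH = 0.08638 / 0.2382 × 100 = 36.27 %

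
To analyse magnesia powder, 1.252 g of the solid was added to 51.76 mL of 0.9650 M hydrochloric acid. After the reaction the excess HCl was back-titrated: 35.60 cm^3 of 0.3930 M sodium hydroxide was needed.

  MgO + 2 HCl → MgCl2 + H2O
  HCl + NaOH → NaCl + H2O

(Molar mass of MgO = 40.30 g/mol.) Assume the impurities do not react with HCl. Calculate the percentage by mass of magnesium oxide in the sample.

n(HCl) added = 0.05176 × 0.9650 = 0.04995 mol
n(NaOH) used in back-titration = 0.03560 × 0.3930 = 0.01399 mol
n(HCl) left over = 0.01399 mol (1:1 ratio)
n(HCl) consumed by analyte = 0.04995 − 0.01399 = 0.03596 mol
From the 1:2 ratio, n(MgO) = 1/2 × 0.03596 = 0.01798 mol
mass of MgO = 0.01798 × 40.30 = 0.7245 g
% MgO = 0.7245 / 1.252 × 100 = 57.87 %

57.87 %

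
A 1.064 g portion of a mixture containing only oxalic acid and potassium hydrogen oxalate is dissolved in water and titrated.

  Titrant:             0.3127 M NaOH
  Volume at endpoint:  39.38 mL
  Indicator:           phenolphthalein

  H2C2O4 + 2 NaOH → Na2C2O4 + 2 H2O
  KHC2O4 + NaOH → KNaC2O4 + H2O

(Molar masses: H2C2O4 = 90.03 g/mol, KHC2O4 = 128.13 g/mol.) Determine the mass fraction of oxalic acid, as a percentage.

26.15 %

n(NaOH) = 0.03938 × 0.3127 = 0.01231 mol
Let x = n(H2C2O4), y = n(KHC2O4).
Titrant: 2x + 1y = 0.01231;  mass: 90.03x + 128.13y = 1.064
Solving, x = 3.091 × 10^-3 mol, y = 6.132 × 10^-3 mol
mass of H2C2O4 = 3.091 × 10^-3 × 90.03 = 0.2783 g
% H2C2O4 = 0.2783 / 1.064 × 100 = 26.15 %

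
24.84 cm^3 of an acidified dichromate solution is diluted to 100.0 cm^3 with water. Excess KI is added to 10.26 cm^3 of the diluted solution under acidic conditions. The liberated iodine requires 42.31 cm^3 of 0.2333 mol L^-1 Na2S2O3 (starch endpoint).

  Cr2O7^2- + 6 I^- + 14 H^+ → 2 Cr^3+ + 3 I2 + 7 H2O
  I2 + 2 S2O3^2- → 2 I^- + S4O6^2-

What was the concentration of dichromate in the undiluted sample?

0.6455 mol/L

n(S2O3^2-) = 0.04231 × 0.2333 = 9.871 × 10^-3 mol
n(I2) = n(S2O3^2-)/2 = 4.935 × 10^-3 mol
From the 1:3 ratio, n(Cr2O7^2-) in the aliquot = 1/3 × 4.935 × 10^-3 = 1.645 × 10^-3 mol
[Cr2O7^2-]_dilute = 1.645 × 10^-3 / 0.01026 = 0.1603 mol/L
[Cr2O7^2-]_original = 0.1603 × 100.0/24.84 = 0.6455 mol/L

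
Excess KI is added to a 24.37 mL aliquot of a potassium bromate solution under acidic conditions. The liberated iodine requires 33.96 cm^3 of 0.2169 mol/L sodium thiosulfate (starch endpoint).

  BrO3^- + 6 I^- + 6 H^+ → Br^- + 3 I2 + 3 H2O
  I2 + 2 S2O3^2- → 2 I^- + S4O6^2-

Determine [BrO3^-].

0.05038 mol/L

n(S2O3^2-) = 0.03396 × 0.2169 = 7.366 × 10^-3 mol
n(I2) = n(S2O3^2-)/2 = 3.683 × 10^-3 mol
From the 1:3 ratio, n(BrO3^-) in the aliquot = 1/3 × 3.683 × 10^-3 = 1.228 × 10^-3 mol
[BrO3^-] = 1.228 × 10^-3 / 0.02437 = 0.05038 mol/L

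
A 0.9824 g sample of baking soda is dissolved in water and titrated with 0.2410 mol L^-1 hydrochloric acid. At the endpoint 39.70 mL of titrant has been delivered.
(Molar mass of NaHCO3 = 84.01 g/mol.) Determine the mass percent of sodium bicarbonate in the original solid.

NaHCO3 + HCl → NaCl + H2O + CO2
n(HCl) = 0.03970 L × 0.2410 mol/L = 9.568 × 10^-3 mol
n(NaHCO3) = 9.568 × 10^-3 mol (1:1 ratio)
mass of NaHCO3 = 9.568 × 10^-3 × 84.01 g/mol = 0.8038 g
% NaHCO3 = 0.8038 / 0.9824 × 100 = 81.82 %

81.82 %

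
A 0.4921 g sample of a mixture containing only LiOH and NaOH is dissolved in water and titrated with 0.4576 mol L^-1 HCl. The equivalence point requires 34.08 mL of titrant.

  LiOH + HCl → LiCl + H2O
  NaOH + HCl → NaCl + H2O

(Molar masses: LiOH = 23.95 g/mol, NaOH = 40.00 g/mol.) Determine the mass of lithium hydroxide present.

0.1965 g

n(HCl) = 0.03408 × 0.4576 = 0.01560 mol
Let x = n(LiOH), y = n(NaOH).
Titrant: 1x + 1y = 0.01560;  mass: 23.95x + 40.00y = 0.4921
Solving, x = 8.206 × 10^-3 mol, y = 7.389 × 10^-3 mol
mass of LiOH = 8.206 × 10^-3 × 23.95 = 0.1965 g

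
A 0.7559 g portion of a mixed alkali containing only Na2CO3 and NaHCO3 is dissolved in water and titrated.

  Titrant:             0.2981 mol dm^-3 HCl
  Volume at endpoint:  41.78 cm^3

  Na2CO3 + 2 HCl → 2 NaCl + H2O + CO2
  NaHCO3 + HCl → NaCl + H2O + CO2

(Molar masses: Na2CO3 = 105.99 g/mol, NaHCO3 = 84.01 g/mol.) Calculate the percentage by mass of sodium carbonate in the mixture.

65.65 %

n(HCl) = 0.04178 × 0.2981 = 0.01245 mol
Let x = n(Na2CO3), y = n(NaHCO3).
Titrant: 2x + 1y = 0.01245;  mass: 105.99x + 84.01y = 0.7559
Solving, x = 4.682 × 10^-3 mol, y = 3.091 × 10^-3 mol
mass of Na2CO3 = 4.682 × 10^-3 × 105.99 = 0.4962 g
% Na2CO3 = 0.4962 / 0.7559 × 100 = 65.65 %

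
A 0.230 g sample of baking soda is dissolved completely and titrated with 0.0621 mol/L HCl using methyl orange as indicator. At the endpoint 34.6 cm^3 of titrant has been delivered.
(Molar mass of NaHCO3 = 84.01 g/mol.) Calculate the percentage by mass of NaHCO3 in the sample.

NaHCO3 + HCl → NaCl + H2O + CO2
n(HCl) = 0.0346 L × 0.0621 mol/L = 2.15 × 10^-3 mol
n(NaHCO3) = 2.15 × 10^-3 mol (1:1 ratio)
mass of NaHCO3 = 2.15 × 10^-3 × 84.01 g/mol = 0.181 g
% NaHCO3 = 0.181 / 0.230 × 100 = 78.5 %

78.5 %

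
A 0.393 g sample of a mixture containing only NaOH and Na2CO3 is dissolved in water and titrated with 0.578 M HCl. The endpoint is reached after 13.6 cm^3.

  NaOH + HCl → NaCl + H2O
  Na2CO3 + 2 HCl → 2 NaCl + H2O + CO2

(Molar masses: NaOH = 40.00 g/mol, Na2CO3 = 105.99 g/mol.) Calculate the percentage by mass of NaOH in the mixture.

18.5 %

n(HCl) = 0.0136 × 0.578 = 7.86 × 10^-3 mol
Let x = n(NaOH), y = n(Na2CO3).
Titrant: 1x + 2y = 7.86 × 10^-3;  mass: 40.00x + 105.99y = 0.393
Solving, x = 1.81 × 10^-3 mol, y = 3.02 × 10^-3 mol
mass of NaOH = 1.81 × 10^-3 × 40.00 = 0.0726 g
% NaOH = 0.0726 / 0.393 × 100 = 18.5 %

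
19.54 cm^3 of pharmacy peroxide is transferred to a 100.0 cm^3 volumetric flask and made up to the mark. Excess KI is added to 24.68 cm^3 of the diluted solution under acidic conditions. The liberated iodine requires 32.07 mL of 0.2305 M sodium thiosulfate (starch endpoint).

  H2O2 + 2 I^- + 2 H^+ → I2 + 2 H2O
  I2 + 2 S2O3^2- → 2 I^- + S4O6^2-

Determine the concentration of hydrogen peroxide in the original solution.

0.7664 M

n(S2O3^2-) = 0.03207 × 0.2305 = 7.392 × 10^-3 mol
n(I2) = n(S2O3^2-)/2 = 3.696 × 10^-3 mol
n(H2O2) in the aliquot = 3.696 × 10^-3 mol (1:1 ratio)
[H2O2]_dilute = 3.696 × 10^-3 / 0.02468 = 0.1498 mol/L
[H2O2]_original = 0.1498 × 100.0/19.54 = 0.7664 mol/L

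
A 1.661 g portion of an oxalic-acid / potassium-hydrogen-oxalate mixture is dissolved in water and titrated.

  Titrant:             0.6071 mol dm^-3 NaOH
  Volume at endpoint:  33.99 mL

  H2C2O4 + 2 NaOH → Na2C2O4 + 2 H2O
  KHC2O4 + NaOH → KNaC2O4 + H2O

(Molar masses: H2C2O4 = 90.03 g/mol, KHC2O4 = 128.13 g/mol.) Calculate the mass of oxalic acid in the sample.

0.5324 g

n(NaOH) = 0.03399 × 0.6071 = 0.02064 mol
Let x = n(H2C2O4), y = n(KHC2O4).
Titrant: 2x + 1y = 0.02064;  mass: 90.03x + 128.13y = 1.661
Solving, x = 5.914 × 10^-3 mol, y = 8.808 × 10^-3 mol
mass of H2C2O4 = 5.914 × 10^-3 × 90.03 = 0.5324 g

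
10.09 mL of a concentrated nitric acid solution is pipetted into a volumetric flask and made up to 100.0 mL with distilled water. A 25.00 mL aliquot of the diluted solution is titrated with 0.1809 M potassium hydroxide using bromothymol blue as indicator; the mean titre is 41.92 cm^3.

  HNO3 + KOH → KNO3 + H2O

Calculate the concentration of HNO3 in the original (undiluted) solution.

3.006 M

n(KOH) = 0.04192 × 0.1809 = 7.583 × 10^-3 mol
n(HNO3) in the aliquot = 7.583 × 10^-3 mol (1:1 ratio)
[HNO3]_dilute = 7.583 × 10^-3 / 0.02500 = 0.3033 mol/L
Dilution factor = 100.0 / 10.09 = 9.911
[HNO3]_stock = 0.3033 × 9.911 = 3.006 mol/L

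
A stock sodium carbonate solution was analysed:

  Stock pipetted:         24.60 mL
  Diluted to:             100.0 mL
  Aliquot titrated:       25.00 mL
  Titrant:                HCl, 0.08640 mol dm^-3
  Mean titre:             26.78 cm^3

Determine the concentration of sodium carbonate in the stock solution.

0.1881 mol/L

Na2CO3 + 2 HCl → 2 NaCl + H2O + CO2
n(HCl) = 0.02678 × 0.08640 = 2.314 × 10^-3 mol
From the 1:2 ratio, n(Na2CO3) in the aliquot = 1/2 × 2.314 × 10^-3 = 1.157 × 10^-3 mol
[Na2CO3]_dilute = 1.157 × 10^-3 / 0.02500 = 0.04628 mol/L
Dilution factor = 100.0 / 24.60 = 4.065
[Na2CO3]_stock = 0.04628 × 4.065 = 0.1881 mol/L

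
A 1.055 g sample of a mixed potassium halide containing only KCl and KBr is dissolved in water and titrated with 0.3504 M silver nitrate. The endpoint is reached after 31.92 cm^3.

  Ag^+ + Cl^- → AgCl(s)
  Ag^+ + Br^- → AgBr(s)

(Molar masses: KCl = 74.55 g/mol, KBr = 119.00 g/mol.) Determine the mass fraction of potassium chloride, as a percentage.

n(AgNO3) = 0.03192 × 0.3504 = 0.01118 mol
Let x = n(KCl), y = n(KBr).
Titrant: 1x + 1y = 0.01118;  mass: 74.55x + 119.00y = 1.055
Solving, x = 6.209 × 10^-3 mol, y = 4.976 × 10^-3 mol
mass of KCl = 6.209 × 10^-3 × 74.55 = 0.4629 g
% KCl = 0.4629 / 1.055 × 100 = 43.87 %

43.87 %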